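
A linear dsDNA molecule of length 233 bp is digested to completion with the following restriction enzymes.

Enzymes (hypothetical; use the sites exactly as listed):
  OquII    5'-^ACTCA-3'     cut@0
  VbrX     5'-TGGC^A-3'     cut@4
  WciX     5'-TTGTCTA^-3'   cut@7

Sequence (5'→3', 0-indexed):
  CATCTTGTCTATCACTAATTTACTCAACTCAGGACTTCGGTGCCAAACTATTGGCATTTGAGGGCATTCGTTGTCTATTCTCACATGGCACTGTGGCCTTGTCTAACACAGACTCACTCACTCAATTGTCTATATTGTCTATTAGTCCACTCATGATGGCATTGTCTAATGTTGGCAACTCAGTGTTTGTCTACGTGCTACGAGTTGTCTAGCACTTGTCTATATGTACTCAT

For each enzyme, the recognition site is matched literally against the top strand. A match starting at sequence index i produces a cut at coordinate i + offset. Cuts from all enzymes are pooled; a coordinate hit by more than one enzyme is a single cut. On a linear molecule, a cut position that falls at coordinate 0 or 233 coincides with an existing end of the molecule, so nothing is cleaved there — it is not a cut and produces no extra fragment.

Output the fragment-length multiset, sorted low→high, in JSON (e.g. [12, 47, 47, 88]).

[1,4,4,5,5,6,6,7,8,8,9,10,11,11,12,12,13,16,16,18,22,29]

Per-enzyme occurrences:
  OquII ACTCA/0: at [21, 26, 111, 115, 119, 148, 177, 227] ⇒ [21, 26, 111, 115, 119, 148, 177, 227]
  VbrX TGGCA/4: at [51, 85, 156, 172] ⇒ [55, 89, 160, 176]
  WciX TTGTCTA/7: at [4, 70, 98, 125, 134, 161, 186, 204, 215] ⇒ [11, 77, 105, 132, 141, 168, 193, 211, 222]

All cut coordinates (distinct, sorted): [11, 21, 26, 55, 77, 89, 105, 111, 115, 119, 132, 141, 148, 160, 168, 176, 177, 193, 211, 222, 227]

Fragment lengths:
  [0,11): 11 bp
  [11,21): 10 bp
  [21,26): 5 bp
  [26,55): 29 bp
  [55,77): 22 bp
  [77,89): 12 bp
  [89,105): 16 bp
  [105,111): 6 bp
  [111,115): 4 bp
  [115,119): 4 bp
  [119,132): 13 bp
  [132,141): 9 bp
  [141,148): 7 bp
  [148,160): 12 bp
  [160,168): 8 bp
  [168,176): 8 bp
  [176,177): 1 bp
  [177,193): 16 bp
  [193,211): 18 bp
  [211,222): 11 bp
  [222,227): 5 bp
  [227,233): 6 bp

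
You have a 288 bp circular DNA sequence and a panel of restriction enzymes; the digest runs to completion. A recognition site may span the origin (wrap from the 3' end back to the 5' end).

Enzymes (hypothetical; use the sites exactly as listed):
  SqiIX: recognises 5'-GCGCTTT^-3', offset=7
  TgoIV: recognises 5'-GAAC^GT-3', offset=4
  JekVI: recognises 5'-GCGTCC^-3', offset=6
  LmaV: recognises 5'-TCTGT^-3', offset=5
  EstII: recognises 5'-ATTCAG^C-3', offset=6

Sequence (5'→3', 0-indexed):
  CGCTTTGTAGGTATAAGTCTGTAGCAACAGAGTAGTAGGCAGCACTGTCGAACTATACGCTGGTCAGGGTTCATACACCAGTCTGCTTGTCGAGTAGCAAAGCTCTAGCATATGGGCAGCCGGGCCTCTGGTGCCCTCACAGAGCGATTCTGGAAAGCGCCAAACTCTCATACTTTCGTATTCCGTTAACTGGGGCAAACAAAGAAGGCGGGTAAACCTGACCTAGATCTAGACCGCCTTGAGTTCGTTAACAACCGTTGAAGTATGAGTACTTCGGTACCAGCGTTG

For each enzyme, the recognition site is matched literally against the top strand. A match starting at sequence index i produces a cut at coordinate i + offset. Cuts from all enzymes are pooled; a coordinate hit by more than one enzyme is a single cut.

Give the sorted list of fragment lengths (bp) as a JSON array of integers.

Per-enzyme occurrences:
  SqiIX (GCGCTTT, off=7): starts [287] → cuts [6]
  TgoIV (GAACGT, off=4): no sites
  JekVI (GCGTCC, off=6): no sites
  LmaV (TCTGT, off=5): starts [17] → cuts [22]
  EstII (ATTCAGC, off=6): no sites

All cut coordinates (distinct, sorted): [6, 22]

Fragments:
  6→22: 16 bp
  22→6 (wrap): 288-22+6 = 272 bp

[16,272]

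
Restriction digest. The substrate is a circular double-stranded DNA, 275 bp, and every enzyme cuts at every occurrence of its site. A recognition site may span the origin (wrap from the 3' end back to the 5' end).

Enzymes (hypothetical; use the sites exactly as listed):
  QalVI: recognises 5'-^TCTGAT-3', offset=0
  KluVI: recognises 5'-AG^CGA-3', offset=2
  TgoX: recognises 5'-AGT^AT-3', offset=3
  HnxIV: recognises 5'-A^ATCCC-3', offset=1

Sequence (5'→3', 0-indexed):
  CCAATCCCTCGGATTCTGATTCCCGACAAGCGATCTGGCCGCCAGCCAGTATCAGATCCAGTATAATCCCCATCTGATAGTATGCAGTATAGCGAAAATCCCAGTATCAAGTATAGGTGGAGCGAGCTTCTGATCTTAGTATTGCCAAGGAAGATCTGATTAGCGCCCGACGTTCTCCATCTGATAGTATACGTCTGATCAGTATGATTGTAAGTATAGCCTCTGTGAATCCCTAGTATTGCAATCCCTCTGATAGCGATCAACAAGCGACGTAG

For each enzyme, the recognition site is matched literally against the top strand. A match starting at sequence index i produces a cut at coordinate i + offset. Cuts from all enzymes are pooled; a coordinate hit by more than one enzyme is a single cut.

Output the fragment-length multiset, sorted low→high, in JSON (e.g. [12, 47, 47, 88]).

[3,4,5,5,5,6,6,7,7,7,8,8,9,9,9,10,10,11,11,11,12,12,12,13,14,16,20,25]

Site scan:
  QalVI TCTGAT/0: at [14, 72, 128, 154, 179, 193, 248] ⇒ [14, 72, 128, 154, 179, 193, 248]
  KluVI AGCGA/2: at [28, 90, 120, 254, 265] ⇒ [30, 92, 122, 256, 267]
  TgoX AGTAT/3: at [47, 59, 78, 85, 102, 109, 137, 185, 200, 212, 234] ⇒ [50, 62, 81, 88, 105, 112, 140, 188, 203, 215, 237]
  HnxIV AATCCC/1: at [2, 64, 96, 227, 242] ⇒ [3, 65, 97, 228, 243]

Pooled cuts: [3, 14, 30, 50, 62, 65, 72, 81, 88, 92, 97, 105, 112, 122, 128, 140, 154, 179, 188, 193, 203, 215, 228, 237, 243, 248, 256, 267]

Fragments:
  3→14: 11 bp
  14→30: 16 bp
  30→50: 20 bp
  50→62: 12 bp
  62→65: 3 bp
  65→72: 7 bp
  72→81: 9 bp
  81→88: 7 bp
  88→92: 4 bp
  92→97: 5 bp
  97→105: 8 bp
  105→112: 7 bp
  112→122: 10 bp
  122→128: 6 bp
  128→140: 12 bp
  140→154: 14 bp
  154→179: 25 bp
  179→188: 9 bp
  188→193: 5 bp
  193→203: 10 bp
  203→215: 12 bp
  215→228: 13 bp
  228→237: 9 bp
  237→243: 6 bp
  243→248: 5 bp
  248→256: 8 bp
  256→267: 11 bp
  267→3 (wrap): 275-267+3 = 11 bp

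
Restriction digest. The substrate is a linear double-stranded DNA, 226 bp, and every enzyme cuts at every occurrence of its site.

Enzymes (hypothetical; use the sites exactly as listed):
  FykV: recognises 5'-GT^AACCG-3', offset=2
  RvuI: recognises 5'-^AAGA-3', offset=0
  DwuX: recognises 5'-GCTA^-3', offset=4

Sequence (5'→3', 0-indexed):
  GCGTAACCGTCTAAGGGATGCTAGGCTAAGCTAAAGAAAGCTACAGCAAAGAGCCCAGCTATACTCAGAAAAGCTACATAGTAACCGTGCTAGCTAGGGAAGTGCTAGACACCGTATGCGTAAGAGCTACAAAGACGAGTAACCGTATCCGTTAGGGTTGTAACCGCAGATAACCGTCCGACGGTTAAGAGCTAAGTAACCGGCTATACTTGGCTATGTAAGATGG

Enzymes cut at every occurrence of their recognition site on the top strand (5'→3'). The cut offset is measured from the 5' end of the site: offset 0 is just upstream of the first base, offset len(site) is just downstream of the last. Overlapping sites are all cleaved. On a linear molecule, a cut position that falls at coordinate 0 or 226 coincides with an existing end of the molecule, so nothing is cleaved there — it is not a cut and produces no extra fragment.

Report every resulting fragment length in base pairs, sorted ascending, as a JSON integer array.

[2,3,3,4,4,5,5,5,6,7,8,8,9,9,10,10,10,11,13,14,15,19,21,25]

Scan for sites:
  FykV (GTAACCG, off=2): starts [2, 80, 138, 159, 195] → cuts [4, 82, 140, 161, 197]
  RvuI (AAGA, off=0): starts [33, 48, 121, 131, 186, 219] → cuts [33, 48, 121, 131, 186, 219]
  DwuX (GCTA, off=4): starts [19, 24, 29, 39, 57, 72, 88, 92, 103, 125, 190, 202, 212] → cuts [23, 28, 33, 43, 61, 76, 92, 96, 107, 129, 194, 206, 216]

Pooled cuts: [4, 23, 28, 33, 43, 48, 61, 76, 82, 92, 96, 107, 121, 129, 131, 140, 161, 186, 194, 197, 206, 216, 219]

Fragments:
  [0,4): 4 bp
  [4,23): 19 bp
  [23,28): 5 bp
  [28,33): 5 bp
  [33,43): 10 bp
  [43,48): 5 bp
  [48,61): 13 bp
  [61,76): 15 bp
  [76,82): 6 bp
  [82,92): 10 bp
  [92,96): 4 bp
  [96,107): 11 bp
  [107,121): 14 bp
  [121,129): 8 bp
  [129,131): 2 bp
  [131,140): 9 bp
  [140,161): 21 bp
  [161,186): 25 bp
  [186,194): 8 bp
  [194,197): 3 bp
  [197,206): 9 bp
  [206,216): 10 bp
  [216,219): 3 bp
  [219,226): 7 bp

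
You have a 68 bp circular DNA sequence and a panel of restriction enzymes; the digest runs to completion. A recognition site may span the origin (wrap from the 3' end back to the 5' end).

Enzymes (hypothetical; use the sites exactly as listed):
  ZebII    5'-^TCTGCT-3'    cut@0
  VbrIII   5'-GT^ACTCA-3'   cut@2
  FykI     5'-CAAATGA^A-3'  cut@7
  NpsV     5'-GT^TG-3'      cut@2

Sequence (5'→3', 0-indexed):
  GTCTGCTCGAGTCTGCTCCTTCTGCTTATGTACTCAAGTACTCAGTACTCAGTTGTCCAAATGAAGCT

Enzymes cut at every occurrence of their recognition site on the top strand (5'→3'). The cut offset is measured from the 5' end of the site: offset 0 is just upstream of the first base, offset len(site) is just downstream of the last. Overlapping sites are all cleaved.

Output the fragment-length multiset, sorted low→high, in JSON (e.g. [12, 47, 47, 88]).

Per-enzyme occurrences:
  ZebII (TCTGCT, off=0): starts [1, 11, 20] → cuts [1, 11, 20]
  VbrIII (GTACTCA, off=2): starts [29, 37, 44] → cuts [31, 39, 46]
  FykI (CAAATGAA, off=7): starts [57] → cuts [64]
  NpsV (GTTG, off=2): starts [51] → cuts [53]

All cut coordinates (distinct, sorted): [1, 11, 20, 31, 39, 46, 53, 64]

Fragments:
  1→11: 10 bp
  11→20: 9 bp
  20→31: 11 bp
  31→39: 8 bp
  39→46: 7 bp
  46→53: 7 bp
  53→64: 11 bp
  64→1 (wrap): 68-64+1 = 5 bp

[5,7,7,8,9,10,11,11]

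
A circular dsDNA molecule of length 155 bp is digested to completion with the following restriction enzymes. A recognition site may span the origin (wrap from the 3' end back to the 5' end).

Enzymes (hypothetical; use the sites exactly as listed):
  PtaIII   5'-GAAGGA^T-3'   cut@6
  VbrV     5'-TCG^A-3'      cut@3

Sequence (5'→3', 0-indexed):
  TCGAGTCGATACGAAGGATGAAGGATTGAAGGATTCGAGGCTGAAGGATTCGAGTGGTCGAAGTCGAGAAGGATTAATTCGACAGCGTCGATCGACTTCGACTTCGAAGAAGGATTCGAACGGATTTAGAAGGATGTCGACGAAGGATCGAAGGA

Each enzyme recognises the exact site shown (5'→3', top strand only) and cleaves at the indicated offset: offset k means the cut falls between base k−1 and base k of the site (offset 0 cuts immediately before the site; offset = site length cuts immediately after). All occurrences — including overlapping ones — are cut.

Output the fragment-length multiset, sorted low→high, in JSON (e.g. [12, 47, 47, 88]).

[3,3,4,4,4,4,5,5,5,6,6,6,7,7,8,8,8,8,8,9,10,11,16]

Per-enzyme occurrences:
  PtaIII GAAGGAT/6: at [12, 19, 27, 42, 67, 108, 128, 141, 149] ⇒ [0, 18, 25, 33, 48, 73, 114, 134, 147]
  VbrV TCGA/3: at [0, 5, 34, 49, 57, 63, 78, 87, 91, 97, 103, 115, 136, 147] ⇒ [3, 8, 37, 52, 60, 66, 81, 90, 94, 100, 106, 118, 139, 150]

Pooled cuts: [0, 3, 8, 18, 25, 33, 37, 48, 52, 60, 66, 73, 81, 90, 94, 100, 106, 114, 118, 134, 139, 147, 150]

Fragments:
  0→3: 3 bp
  3→8: 5 bp
  8→18: 10 bp
  18→25: 7 bp
  25→33: 8 bp
  33→37: 4 bp
  37→48: 11 bp
  48→52: 4 bp
  52→60: 8 bp
  60→66: 6 bp
  66→73: 7 bp
  73→81: 8 bp
  81→90: 9 bp
  90→94: 4 bp
  94→100: 6 bp
  100→106: 6 bp
  106→114: 8 bp
  114→118: 4 bp
  118→134: 16 bp
  134→139: 5 bp
  139→147: 8 bp
  147→150: 3 bp
  150→0 (wrap): 155-150+0 = 5 bp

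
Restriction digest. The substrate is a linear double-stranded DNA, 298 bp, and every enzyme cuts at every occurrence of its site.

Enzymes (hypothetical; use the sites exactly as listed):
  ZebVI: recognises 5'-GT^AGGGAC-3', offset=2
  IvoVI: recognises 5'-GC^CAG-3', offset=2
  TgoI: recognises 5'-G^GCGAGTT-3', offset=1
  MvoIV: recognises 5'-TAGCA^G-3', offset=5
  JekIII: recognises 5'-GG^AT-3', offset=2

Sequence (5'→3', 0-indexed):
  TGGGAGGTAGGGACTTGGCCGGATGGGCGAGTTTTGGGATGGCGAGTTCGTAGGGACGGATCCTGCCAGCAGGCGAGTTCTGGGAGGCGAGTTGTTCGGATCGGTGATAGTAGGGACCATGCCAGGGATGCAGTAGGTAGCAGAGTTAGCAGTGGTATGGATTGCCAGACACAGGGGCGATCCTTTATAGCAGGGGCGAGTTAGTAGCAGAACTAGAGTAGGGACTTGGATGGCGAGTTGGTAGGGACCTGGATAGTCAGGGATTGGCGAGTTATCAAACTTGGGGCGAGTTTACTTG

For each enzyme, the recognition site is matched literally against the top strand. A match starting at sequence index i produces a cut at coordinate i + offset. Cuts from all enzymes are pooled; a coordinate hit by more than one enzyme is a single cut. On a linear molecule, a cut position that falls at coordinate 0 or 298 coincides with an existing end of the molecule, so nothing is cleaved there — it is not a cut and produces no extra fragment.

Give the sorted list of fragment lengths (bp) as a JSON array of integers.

[3,3,3,4,4,5,5,6,7,8,8,9,9,10,10,10,10,10,10,11,12,12,13,13,14,14,14,15,19,27]

Scan for sites:
  ZebVI (GTAGGGAC, off=2): starts [6, 49, 109, 217, 240] → cuts [8, 51, 111, 219, 242]
  IvoVI (GCCAG, off=2): starts [64, 120, 163] → cuts [66, 122, 165]
  TgoI (GGCGAGTT, off=1): starts [25, 40, 71, 85, 194, 231, 265, 284] → cuts [26, 41, 72, 86, 195, 232, 266, 285]
  MvoIV (TAGCAG, off=5): starts [137, 146, 187, 204] → cuts [142, 151, 192, 209]
  JekIII (GGAT, off=2): starts [20, 36, 57, 97, 125, 158, 227, 250, 260] → cuts [22, 38, 59, 99, 127, 160, 229, 252, 262]

All cut coordinates (distinct, sorted): [8, 22, 26, 38, 41, 51, 59, 66, 72, 86, 99, 111, 122, 127, 142, 151, 160, 165, 192, 195, 209, 219, 229, 232, 242, 252, 262, 266, 285]

Fragments:
  [0,8): 8 bp
  [8,22): 14 bp
  [22,26): 4 bp
  [26,38): 12 bp
  [38,41): 3 bp
  [41,51): 10 bp
  [51,59): 8 bp
  [59,66): 7 bp
  [66,72): 6 bp
  [72,86): 14 bp
  [86,99): 13 bp
  [99,111): 12 bp
  [111,122): 11 bp
  [122,127): 5 bp
  [127,142): 15 bp
  [142,151): 9 bp
  [151,160): 9 bp
  [160,165): 5 bp
  [165,192): 27 bp
  [192,195): 3 bp
  [195,209): 14 bp
  [209,219): 10 bp
  [219,229): 10 bp
  [229,232): 3 bp
  [232,242): 10 bp
  [242,252): 10 bp
  [252,262): 10 bp
  [262,266): 4 bp
  [266,285): 19 bp
  [285,298): 13 bp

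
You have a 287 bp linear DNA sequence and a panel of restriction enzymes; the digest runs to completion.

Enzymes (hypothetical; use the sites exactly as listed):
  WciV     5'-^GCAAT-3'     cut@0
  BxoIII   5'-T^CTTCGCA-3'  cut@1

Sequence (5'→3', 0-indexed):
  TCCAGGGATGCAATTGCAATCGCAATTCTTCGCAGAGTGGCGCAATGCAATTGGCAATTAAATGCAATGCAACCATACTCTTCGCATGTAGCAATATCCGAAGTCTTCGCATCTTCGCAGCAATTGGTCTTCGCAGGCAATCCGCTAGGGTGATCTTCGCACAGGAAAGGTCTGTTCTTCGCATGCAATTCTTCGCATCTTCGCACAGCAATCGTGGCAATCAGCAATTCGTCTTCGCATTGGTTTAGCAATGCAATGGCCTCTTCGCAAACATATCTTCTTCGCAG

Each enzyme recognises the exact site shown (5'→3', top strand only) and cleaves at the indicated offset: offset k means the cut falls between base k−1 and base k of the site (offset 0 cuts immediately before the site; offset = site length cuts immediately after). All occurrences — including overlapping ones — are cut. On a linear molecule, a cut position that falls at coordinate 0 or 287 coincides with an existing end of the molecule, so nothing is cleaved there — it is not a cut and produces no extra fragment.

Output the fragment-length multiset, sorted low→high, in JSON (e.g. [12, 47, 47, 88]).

Site scan:
  WciV (GCAAT, off=0): starts [9, 15, 21, 41, 46, 53, 63, 90, 119, 136, 184, 207, 216, 223, 247, 252] → cuts [9, 15, 21, 41, 46, 53, 63, 90, 119, 136, 184, 207, 216, 223, 247, 252]
  BxoIII (TCTTCGCA, off=1): starts [26, 78, 103, 111, 127, 153, 175, 189, 197, 231, 261, 278] → cuts [27, 79, 104, 112, 128, 154, 176, 190, 198, 232, 262, 279]

Pooled cuts: [9, 15, 21, 27, 41, 46, 53, 63, 79, 90, 104, 112, 119, 128, 136, 154, 176, 184, 190, 198, 207, 216, 223, 232, 247, 252, 262, 279]

Fragment lengths:
  [0,9): 9 bp
  [9,15): 6 bp
  [15,21): 6 bp
  [21,27): 6 bp
  [27,41): 14 bp
  [41,46): 5 bp
  [46,53): 7 bp
  [53,63): 10 bp
  [63,79): 16 bp
  [79,90): 11 bp
  [90,104): 14 bp
  [104,112): 8 bp
  [112,119): 7 bp
  [119,128): 9 bp
  [128,136): 8 bp
  [136,154): 18 bp
  [154,176): 22 bp
  [176,184): 8 bp
  [184,190): 6 bp
  [190,198): 8 bp
  [198,207): 9 bp
  [207,216): 9 bp
  [216,223): 7 bp
  [223,232): 9 bp
  [232,247): 15 bp
  [247,252): 5 bp
  [252,262): 10 bp
  [262,279): 17 bp
  [279,287): 8 bp

[5,5,6,6,6,6,7,7,7,8,8,8,8,8,9,9,9,9,9,10,10,11,14,14,15,16,17,18,22]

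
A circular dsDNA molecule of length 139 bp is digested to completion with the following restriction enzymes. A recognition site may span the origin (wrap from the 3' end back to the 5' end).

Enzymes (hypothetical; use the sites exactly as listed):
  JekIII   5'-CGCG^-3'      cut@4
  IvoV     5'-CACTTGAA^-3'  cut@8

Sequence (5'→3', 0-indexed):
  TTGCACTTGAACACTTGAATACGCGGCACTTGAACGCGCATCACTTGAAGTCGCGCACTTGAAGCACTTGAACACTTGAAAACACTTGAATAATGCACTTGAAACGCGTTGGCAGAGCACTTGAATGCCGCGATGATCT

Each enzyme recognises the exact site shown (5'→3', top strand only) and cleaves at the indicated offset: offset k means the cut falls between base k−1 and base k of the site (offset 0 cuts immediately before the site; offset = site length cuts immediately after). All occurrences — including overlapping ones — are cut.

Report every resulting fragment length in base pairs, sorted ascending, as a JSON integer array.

Site scan:
  JekIII (CGCG, off=4): starts [21, 34, 51, 104, 128] → cuts [25, 38, 55, 108, 132]
  IvoV (CACTTGAA, off=8): starts [3, 11, 26, 41, 55, 64, 72, 82, 95, 117] → cuts [11, 19, 34, 49, 63, 72, 80, 90, 103, 125]

All cut coordinates (distinct, sorted): [11, 19, 25, 34, 38, 49, 55, 63, 72, 80, 90, 103, 108, 125, 132]

Fragment lengths:
  11→19: 8 bp
  19→25: 6 bp
  25→34: 9 bp
  34→38: 4 bp
  38→49: 11 bp
  49→55: 6 bp
  55→63: 8 bp
  63→72: 9 bp
  72→80: 8 bp
  80→90: 10 bp
  90→103: 13 bp
  103→108: 5 bp
  108→125: 17 bp
  125→132: 7 bp
  132→11 (wrap): 139-132+11 = 18 bp

[4,5,6,6,7,8,8,8,9,9,10,11,13,17,18]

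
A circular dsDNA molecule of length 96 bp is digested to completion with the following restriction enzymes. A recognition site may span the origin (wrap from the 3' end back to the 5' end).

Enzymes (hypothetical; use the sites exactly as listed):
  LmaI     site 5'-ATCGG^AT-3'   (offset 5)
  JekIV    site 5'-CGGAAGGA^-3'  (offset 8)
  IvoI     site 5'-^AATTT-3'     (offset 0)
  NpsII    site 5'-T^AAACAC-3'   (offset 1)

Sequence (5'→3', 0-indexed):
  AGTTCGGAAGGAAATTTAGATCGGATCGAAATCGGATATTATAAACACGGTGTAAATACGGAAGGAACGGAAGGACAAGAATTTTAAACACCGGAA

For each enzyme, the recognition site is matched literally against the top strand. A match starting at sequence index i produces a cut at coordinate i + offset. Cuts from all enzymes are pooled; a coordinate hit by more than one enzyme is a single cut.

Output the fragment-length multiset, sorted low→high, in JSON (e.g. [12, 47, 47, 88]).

Per-enzyme occurrences:
  LmaI (ATCGGAT, off=5): starts [19, 30] → cuts [24, 35]
  JekIV (CGGAAGGA, off=8): starts [4, 58, 67] → cuts [12, 66, 75]
  IvoI (AATTT, off=0): starts [12, 79] → cuts [12, 79]
  NpsII (TAAACAC, off=1): starts [41, 84] → cuts [42, 85]

All cut coordinates (distinct, sorted): [12, 24, 35, 42, 66, 75, 79, 85]

Fragment lengths:
  12→24: 12 bp
  24→35: 11 bp
  35→42: 7 bp
  42→66: 24 bp
  66→75: 9 bp
  75→79: 4 bp
  79→85: 6 bp
  85→12 (wrap): 96-85+12 = 23 bp

[4,6,7,9,11,12,23,24]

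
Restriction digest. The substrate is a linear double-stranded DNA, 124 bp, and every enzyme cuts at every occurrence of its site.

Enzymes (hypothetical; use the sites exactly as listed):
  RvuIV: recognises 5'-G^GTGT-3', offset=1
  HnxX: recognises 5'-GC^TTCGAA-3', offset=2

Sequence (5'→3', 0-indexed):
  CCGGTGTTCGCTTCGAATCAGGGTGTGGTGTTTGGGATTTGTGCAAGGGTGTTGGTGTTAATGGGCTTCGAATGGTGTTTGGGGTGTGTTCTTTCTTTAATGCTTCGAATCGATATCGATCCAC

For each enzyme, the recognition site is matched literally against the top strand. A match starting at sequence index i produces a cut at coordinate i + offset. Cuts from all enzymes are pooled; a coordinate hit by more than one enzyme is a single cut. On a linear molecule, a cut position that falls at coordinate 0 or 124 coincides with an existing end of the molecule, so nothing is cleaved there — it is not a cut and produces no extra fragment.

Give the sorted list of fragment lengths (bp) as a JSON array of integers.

Scan for sites:
  RvuIV GGTGT/1: at [2, 21, 26, 47, 53, 73, 82] ⇒ [3, 22, 27, 48, 54, 74, 83]
  HnxX GCTTCGAA/2: at [9, 64, 101] ⇒ [11, 66, 103]

All cut coordinates (distinct, sorted): [3, 11, 22, 27, 48, 54, 66, 74, 83, 103]

Fragment lengths:
  [0,3): 3 bp
  [3,11): 8 bp
  [11,22): 11 bp
  [22,27): 5 bp
  [27,48): 21 bp
  [48,54): 6 bp
  [54,66): 12 bp
  [66,74): 8 bp
  [74,83): 9 bp
  [83,103): 20 bp
  [103,124): 21 bp

[3,5,6,8,8,9,11,12,20,21,21]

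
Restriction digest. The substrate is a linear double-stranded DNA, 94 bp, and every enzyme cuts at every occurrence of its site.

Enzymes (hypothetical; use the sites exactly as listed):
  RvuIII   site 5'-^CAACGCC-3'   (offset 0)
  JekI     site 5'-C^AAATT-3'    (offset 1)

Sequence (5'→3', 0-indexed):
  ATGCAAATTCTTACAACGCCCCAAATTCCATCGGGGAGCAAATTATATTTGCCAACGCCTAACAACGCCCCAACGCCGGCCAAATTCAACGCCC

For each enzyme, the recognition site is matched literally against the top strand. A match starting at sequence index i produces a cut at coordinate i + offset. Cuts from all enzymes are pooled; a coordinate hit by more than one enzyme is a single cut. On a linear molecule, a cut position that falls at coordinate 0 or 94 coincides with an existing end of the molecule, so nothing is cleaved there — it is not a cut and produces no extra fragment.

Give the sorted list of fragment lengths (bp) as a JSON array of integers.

[4,5,8,8,9,9,10,11,13,17]

Site scan:
  RvuIII CAACGCC/0: at [13, 52, 62, 70, 86] ⇒ [13, 52, 62, 70, 86]
  JekI CAAATT/1: at [3, 21, 38, 80] ⇒ [4, 22, 39, 81]

Pooled cuts: [4, 13, 22, 39, 52, 62, 70, 81, 86]

Fragments:
  [0,4): 4 bp
  [4,13): 9 bp
  [13,22): 9 bp
  [22,39): 17 bp
  [39,52): 13 bp
  [52,62): 10 bp
  [62,70): 8 bp
  [70,81): 11 bp
  [81,86): 5 bp
  [86,94): 8 bp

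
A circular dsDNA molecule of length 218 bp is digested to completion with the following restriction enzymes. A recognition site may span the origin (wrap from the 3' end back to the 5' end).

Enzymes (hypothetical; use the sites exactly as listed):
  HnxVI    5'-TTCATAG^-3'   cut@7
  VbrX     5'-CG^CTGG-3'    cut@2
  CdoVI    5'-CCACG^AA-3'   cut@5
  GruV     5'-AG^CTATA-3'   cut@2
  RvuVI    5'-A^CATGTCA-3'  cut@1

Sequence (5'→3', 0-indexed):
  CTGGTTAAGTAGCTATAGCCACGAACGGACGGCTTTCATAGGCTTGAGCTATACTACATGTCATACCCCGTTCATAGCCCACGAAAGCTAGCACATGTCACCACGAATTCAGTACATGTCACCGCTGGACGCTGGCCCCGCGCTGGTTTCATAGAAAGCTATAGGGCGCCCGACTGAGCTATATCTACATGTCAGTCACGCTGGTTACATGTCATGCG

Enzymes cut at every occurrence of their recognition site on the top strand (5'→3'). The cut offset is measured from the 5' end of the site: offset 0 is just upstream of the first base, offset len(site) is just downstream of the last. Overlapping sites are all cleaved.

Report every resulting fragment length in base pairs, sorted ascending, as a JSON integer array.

Scan for sites:
  HnxVI TTCATAG/7: at [34, 70, 147] ⇒ [41, 77, 154]
  VbrX CGCTGG/2: at [122, 129, 140, 198, 216] ⇒ [0, 124, 131, 142, 200]
  CdoVI CCACGAA/5: at [18, 78, 100] ⇒ [23, 83, 105]
  GruV AGCTATA/2: at [10, 46, 156, 176] ⇒ [12, 48, 158, 178]
  RvuVI ACATGTCA/1: at [55, 92, 113, 186, 206] ⇒ [56, 93, 114, 187, 207]

All cut coordinates (distinct, sorted): [0, 12, 23, 41, 48, 56, 77, 83, 93, 105, 114, 124, 131, 142, 154, 158, 178, 187, 200, 207]

Fragment lengths:
  0→12: 12 bp
  12→23: 11 bp
  23→41: 18 bp
  41→48: 7 bp
  48→56: 8 bp
  56→77: 21 bp
  77→83: 6 bp
  83→93: 10 bp
  93→105: 12 bp
  105→114: 9 bp
  114→124: 10 bp
  124→131: 7 bp
  131→142: 11 bp
  142→154: 12 bp
  154→158: 4 bp
  158→178: 20 bp
  178→187: 9 bp
  187→200: 13 bp
  200→207: 7 bp
  207→0 (wrap): 218-207+0 = 11 bp

[4,6,7,7,7,8,9,9,10,10,11,11,11,12,12,12,13,18,20,21]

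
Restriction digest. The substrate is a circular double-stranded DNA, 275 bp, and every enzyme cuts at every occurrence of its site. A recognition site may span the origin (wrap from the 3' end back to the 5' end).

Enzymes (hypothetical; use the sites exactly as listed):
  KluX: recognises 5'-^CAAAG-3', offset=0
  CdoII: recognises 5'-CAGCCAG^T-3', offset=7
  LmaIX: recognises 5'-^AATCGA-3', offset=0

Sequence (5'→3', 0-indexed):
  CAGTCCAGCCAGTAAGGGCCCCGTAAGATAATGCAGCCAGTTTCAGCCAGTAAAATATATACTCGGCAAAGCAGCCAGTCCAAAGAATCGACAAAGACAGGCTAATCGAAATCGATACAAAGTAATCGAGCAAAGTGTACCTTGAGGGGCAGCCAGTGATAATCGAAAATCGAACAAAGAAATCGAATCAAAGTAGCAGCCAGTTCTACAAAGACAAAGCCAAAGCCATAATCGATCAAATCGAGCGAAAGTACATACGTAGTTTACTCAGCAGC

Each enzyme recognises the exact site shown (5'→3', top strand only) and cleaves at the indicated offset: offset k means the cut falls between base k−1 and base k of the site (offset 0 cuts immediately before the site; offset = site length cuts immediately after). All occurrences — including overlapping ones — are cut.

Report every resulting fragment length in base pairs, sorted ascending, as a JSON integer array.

[2,4,5,5,6,6,6,6,6,6,7,7,7,8,8,9,9,9,10,12,12,15,16,26,28,40]

Per-enzyme occurrences:
  KluX (CAAAG, off=0): starts [66, 80, 91, 117, 130, 174, 188, 208, 214, 220] → cuts [66, 80, 91, 117, 130, 174, 188, 208, 214, 220]
  CdoII (CAGCCAGT, off=7): starts [5, 33, 43, 71, 149, 196, 271] → cuts [3, 12, 40, 50, 78, 156, 203]
  LmaIX (AATCGA, off=0): starts [85, 103, 109, 123, 160, 167, 180, 229, 238] → cuts [85, 103, 109, 123, 160, 167, 180, 229, 238]

Pooled cuts: [3, 12, 40, 50, 66, 78, 80, 85, 91, 103, 109, 117, 123, 130, 156, 160, 167, 174, 180, 188, 203, 208, 214, 220, 229, 238]

Fragments:
  3→12: 9 bp
  12→40: 28 bp
  40→50: 10 bp
  50→66: 16 bp
  66→78: 12 bp
  78→80: 2 bp
  80→85: 5 bp
  85→91: 6 bp
  91→103: 12 bp
  103→109: 6 bp
  109→117: 8 bp
  117→123: 6 bp
  123→130: 7 bp
  130→156: 26 bp
  156→160: 4 bp
  160→167: 7 bp
  167→174: 7 bp
  174→180: 6 bp
  180→188: 8 bp
  188→203: 15 bp
  203→208: 5 bp
  208→214: 6 bp
  214→220: 6 bp
  220→229: 9 bp
  229→238: 9 bp
  238→3 (wrap): 275-238+3 = 40 bp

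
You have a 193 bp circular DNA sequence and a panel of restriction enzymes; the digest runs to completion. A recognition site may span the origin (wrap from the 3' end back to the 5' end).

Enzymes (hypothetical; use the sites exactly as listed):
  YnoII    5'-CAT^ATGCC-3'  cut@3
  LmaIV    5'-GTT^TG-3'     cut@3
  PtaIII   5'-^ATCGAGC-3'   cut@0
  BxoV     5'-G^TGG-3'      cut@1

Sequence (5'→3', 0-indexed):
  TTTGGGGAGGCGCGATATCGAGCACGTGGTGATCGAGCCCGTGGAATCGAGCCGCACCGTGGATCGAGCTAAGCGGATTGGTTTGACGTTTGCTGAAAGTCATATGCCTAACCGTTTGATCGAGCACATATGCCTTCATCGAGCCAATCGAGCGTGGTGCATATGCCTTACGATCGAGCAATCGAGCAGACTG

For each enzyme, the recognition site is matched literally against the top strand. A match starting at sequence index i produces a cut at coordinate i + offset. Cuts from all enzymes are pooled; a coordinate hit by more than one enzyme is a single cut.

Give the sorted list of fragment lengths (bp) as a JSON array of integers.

Per-enzyme occurrences:
  YnoII (CATATGCC, off=3): starts [100, 126, 159] → cuts [103, 129, 162]
  LmaIV (GTTTG, off=3): starts [80, 87, 113, 192] → cuts [2, 83, 90, 116]
  PtaIII (ATCGAGC, off=0): starts [16, 31, 45, 62, 118, 137, 146, 172, 180] → cuts [16, 31, 45, 62, 118, 137, 146, 172, 180]
  BxoV (GTGG, off=1): starts [25, 40, 58, 153] → cuts [26, 41, 59, 154]

All cut coordinates (distinct, sorted): [2, 16, 26, 31, 41, 45, 59, 62, 83, 90, 103, 116, 118, 129, 137, 146, 154, 162, 172, 180]

Fragments:
  2→16: 14 bp
  16→26: 10 bp
  26→31: 5 bp
  31→41: 10 bp
  41→45: 4 bp
  45→59: 14 bp
  59→62: 3 bp
  62→83: 21 bp
  83→90: 7 bp
  90→103: 13 bp
  103→116: 13 bp
  116→118: 2 bp
  118→129: 11 bp
  129→137: 8 bp
  137→146: 9 bp
  146→154: 8 bp
  154→162: 8 bp
  162→172: 10 bp
  172→180: 8 bp
  180→2 (wrap): 193-180+2 = 15 bp

[2,3,4,5,7,8,8,8,8,9,10,10,10,11,13,13,14,14,15,21]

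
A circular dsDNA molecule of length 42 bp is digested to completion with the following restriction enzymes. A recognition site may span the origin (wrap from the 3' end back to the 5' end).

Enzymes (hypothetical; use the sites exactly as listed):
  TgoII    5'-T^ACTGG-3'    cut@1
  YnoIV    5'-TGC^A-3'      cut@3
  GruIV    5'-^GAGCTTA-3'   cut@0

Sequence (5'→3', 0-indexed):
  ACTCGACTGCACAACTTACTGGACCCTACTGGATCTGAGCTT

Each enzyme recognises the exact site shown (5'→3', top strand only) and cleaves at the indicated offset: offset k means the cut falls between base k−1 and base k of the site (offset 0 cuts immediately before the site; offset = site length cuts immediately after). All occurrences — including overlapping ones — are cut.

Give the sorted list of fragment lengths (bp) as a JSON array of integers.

[7,9,10,16]

Site scan:
  TgoII TACTGG/1: at [16, 26] ⇒ [17, 27]
  YnoIV TGCA/3: at [7] ⇒ [10]
  GruIV GAGCTTA/0: at [36] ⇒ [36]

Pooled cuts: [10, 17, 27, 36]

Fragment lengths:
  10→17: 7 bp
  17→27: 10 bp
  27→36: 9 bp
  36→10 (wrap): 42-36+10 = 16 bp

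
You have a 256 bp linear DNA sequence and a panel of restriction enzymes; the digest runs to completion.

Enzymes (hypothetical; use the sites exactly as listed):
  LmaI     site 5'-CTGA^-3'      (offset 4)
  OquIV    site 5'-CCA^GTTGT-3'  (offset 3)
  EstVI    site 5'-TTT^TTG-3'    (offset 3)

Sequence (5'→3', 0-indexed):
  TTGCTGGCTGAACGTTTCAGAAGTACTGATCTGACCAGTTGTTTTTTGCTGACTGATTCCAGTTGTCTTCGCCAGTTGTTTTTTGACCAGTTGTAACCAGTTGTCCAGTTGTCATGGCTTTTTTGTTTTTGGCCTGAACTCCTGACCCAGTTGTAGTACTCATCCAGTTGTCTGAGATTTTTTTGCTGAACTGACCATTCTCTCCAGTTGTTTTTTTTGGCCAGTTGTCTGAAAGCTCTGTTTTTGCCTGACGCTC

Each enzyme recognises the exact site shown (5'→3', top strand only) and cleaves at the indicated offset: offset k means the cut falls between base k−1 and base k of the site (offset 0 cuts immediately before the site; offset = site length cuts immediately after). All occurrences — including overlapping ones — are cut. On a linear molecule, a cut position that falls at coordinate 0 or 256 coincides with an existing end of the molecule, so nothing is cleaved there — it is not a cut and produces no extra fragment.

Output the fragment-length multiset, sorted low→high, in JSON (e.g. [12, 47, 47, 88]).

[3,4,4,5,5,5,5,6,7,7,7,7,7,8,8,8,8,8,9,9,9,10,10,11,11,12,13,15,17,18]

Scan for sites:
  LmaI CTGA/4: at [7, 25, 30, 48, 52, 133, 141, 171, 185, 190, 228, 247] ⇒ [11, 29, 34, 52, 56, 137, 145, 175, 189, 194, 232, 251]
  OquIV CCAGTTGT/3: at [34, 58, 71, 86, 96, 104, 146, 163, 203, 220] ⇒ [37, 61, 74, 89, 99, 107, 149, 166, 206, 223]
  EstVI TTTTTG/3: at [42, 79, 119, 125, 179, 213, 240] ⇒ [45, 82, 122, 128, 182, 216, 243]

All cut coordinates (distinct, sorted): [11, 29, 34, 37, 45, 52, 56, 61, 74, 82, 89, 99, 107, 122, 128, 137, 145, 149, 166, 175, 182, 189, 194, 206, 216, 223, 232, 243, 251]

Fragments:
  [0,11): 11 bp
  [11,29): 18 bp
  [29,34): 5 bp
  [34,37): 3 bp
  [37,45): 8 bp
  [45,52): 7 bp
  [52,56): 4 bp
  [56,61): 5 bp
  [61,74): 13 bp
  [74,82): 8 bp
  [82,89): 7 bp
  [89,99): 10 bp
  [99,107): 8 bp
  [107,122): 15 bp
  [122,128): 6 bp
  [128,137): 9 bp
  [137,145): 8 bp
  [145,149): 4 bp
  [149,166): 17 bp
  [166,175): 9 bp
  [175,182): 7 bp
  [182,189): 7 bp
  [189,194): 5 bp
  [194,206): 12 bp
  [206,216): 10 bp
  [216,223): 7 bp
  [223,232): 9 bp
  [232,243): 11 bp
  [243,251): 8 bp
  [251,256): 5 bp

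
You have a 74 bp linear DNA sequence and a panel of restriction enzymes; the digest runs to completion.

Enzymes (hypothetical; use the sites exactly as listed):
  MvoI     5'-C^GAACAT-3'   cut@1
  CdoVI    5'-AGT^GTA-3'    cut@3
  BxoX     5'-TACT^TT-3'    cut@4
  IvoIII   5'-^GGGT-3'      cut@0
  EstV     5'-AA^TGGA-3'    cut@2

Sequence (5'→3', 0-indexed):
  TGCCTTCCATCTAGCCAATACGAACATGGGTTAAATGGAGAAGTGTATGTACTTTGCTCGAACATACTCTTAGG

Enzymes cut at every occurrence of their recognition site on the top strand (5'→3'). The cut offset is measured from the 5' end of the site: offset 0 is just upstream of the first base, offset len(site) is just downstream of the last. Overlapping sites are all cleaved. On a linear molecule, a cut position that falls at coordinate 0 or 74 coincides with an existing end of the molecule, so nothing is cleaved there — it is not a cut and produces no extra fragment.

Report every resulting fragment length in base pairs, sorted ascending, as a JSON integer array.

[6,6,8,9,9,15,21]

Site scan:
  MvoI (CGAACAT, off=1): starts [20, 58] → cuts [21, 59]
  CdoVI (AGTGTA, off=3): starts [41] → cuts [44]
  BxoX (TACTTT, off=4): starts [49] → cuts [53]
  IvoIII (GGGT, off=0): starts [27] → cuts [27]
  EstV (AATGGA, off=2): starts [33] → cuts [35]

All cut coordinates (distinct, sorted): [21, 27, 35, 44, 53, 59]

Fragments:
  [0,21): 21 bp
  [21,27): 6 bp
  [27,35): 8 bp
  [35,44): 9 bp
  [44,53): 9 bp
  [53,59): 6 bp
  [59,74): 15 bp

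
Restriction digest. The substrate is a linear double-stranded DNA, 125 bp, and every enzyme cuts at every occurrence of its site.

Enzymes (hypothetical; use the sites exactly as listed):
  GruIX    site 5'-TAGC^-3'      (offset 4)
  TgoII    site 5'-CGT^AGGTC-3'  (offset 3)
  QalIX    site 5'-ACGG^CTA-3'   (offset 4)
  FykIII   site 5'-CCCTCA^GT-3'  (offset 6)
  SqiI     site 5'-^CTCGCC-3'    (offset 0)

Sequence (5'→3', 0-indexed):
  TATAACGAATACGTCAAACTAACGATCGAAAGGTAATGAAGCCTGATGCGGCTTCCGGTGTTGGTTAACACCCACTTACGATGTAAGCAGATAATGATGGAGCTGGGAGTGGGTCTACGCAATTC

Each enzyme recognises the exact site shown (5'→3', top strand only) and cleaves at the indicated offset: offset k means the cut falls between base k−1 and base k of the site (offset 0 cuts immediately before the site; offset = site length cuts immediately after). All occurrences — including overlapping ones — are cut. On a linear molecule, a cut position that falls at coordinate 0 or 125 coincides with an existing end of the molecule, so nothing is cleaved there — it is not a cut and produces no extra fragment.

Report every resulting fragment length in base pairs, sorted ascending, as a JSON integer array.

[125]

Site scan:
  GruIX (TAGC, off=4): no sites
  TgoII (CGTAGGTC, off=3): no sites
  QalIX (ACGGCTA, off=4): no sites
  FykIII (CCCTCAGT, off=6): no sites
  SqiI (CTCGCC, off=0): no sites

All cut coordinates (distinct, sorted): ∅

Fragment lengths:
  no cuts → one linear fragment of 125 bp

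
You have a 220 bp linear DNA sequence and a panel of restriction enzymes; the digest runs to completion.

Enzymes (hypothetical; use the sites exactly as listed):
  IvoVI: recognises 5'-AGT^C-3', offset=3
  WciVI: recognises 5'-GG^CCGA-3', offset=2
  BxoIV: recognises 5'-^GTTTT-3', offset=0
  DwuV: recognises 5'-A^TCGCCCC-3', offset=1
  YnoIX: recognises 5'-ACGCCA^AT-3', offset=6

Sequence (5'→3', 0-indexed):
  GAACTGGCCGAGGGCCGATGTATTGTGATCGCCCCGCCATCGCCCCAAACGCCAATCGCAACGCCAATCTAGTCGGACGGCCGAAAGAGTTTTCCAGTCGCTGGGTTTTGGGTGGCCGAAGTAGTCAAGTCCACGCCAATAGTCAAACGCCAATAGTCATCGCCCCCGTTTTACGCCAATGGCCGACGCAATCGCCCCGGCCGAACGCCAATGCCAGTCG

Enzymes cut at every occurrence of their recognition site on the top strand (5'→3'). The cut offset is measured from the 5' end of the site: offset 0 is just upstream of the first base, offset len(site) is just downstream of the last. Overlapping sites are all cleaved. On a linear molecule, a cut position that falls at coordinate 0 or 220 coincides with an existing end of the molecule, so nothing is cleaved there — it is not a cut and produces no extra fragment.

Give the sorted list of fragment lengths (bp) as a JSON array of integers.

Scan for sites:
  IvoVI (AGTC, off=3): starts [70, 95, 122, 127, 140, 154, 215] → cuts [73, 98, 125, 130, 143, 157, 218]
  WciVI (GGCCGA, off=2): starts [5, 12, 78, 113, 180, 198] → cuts [7, 14, 80, 115, 182, 200]
  BxoIV (GTTTT, off=0): starts [88, 104, 167] → cuts [88, 104, 167]
  DwuV (ATCGCCCC, off=1): starts [27, 38, 158, 190] → cuts [28, 39, 159, 191]
  YnoIX (ACGCCAAT, off=6): starts [48, 60, 132, 146, 172, 204] → cuts [54, 66, 138, 152, 178, 210]

Pooled cuts: [7, 14, 28, 39, 54, 66, 73, 80, 88, 98, 104, 115, 125, 130, 138, 143, 152, 157, 159, 167, 178, 182, 191, 200, 210, 218]

Fragment lengths:
  [0,7): 7 bp
  [7,14): 7 bp
  [14,28): 14 bp
  [28,39): 11 bp
  [39,54): 15 bp
  [54,66): 12 bp
  [66,73): 7 bp
  [73,80): 7 bp
  [80,88): 8 bp
  [88,98): 10 bp
  [98,104): 6 bp
  [104,115): 11 bp
  [115,125): 10 bp
  [125,130): 5 bp
  [130,138): 8 bp
  [138,143): 5 bp
  [143,152): 9 bp
  [152,157): 5 bp
  [157,159): 2 bp
  [159,167): 8 bp
  [167,178): 11 bp
  [178,182): 4 bp
  [182,191): 9 bp
  [191,200): 9 bp
  [200,210): 10 bp
  [210,218): 8 bp
  [218,220): 2 bp

[2,2,4,5,5,5,6,7,7,7,7,8,8,8,8,9,9,9,10,10,10,11,11,11,12,14,15]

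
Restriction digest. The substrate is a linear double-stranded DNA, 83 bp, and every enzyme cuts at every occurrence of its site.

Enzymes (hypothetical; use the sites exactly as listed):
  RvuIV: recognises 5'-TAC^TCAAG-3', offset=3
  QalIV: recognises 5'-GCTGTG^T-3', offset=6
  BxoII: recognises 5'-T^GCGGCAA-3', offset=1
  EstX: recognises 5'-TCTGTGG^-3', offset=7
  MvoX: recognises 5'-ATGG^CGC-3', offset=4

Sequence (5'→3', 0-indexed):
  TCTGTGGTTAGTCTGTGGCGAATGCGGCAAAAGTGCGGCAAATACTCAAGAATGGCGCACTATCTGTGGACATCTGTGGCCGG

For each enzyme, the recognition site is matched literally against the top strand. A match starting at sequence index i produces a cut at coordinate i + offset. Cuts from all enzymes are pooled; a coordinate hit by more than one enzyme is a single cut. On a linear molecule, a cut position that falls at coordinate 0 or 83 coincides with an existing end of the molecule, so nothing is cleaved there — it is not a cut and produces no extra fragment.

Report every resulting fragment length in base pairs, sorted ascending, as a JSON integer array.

[4,5,7,10,10,11,11,11,14]

Site scan:
  RvuIV TACTCAAG/3: at [42] ⇒ [45]
  QalIV (GCTGTGT, off=6): no sites
  BxoII TGCGGCAA/1: at [22, 33] ⇒ [23, 34]
  EstX TCTGTGG/7: at [0, 11, 62, 72] ⇒ [7, 18, 69, 79]
  MvoX ATGGCGC/4: at [51] ⇒ [55]

Pooled cuts: [7, 18, 23, 34, 45, 55, 69, 79]

Fragment lengths:
  [0,7): 7 bp
  [7,18): 11 bp
  [18,23): 5 bp
  [23,34): 11 bp
  [34,45): 11 bp
  [45,55): 10 bp
  [55,69): 14 bp
  [69,79): 10 bp
  [79,83): 4 bp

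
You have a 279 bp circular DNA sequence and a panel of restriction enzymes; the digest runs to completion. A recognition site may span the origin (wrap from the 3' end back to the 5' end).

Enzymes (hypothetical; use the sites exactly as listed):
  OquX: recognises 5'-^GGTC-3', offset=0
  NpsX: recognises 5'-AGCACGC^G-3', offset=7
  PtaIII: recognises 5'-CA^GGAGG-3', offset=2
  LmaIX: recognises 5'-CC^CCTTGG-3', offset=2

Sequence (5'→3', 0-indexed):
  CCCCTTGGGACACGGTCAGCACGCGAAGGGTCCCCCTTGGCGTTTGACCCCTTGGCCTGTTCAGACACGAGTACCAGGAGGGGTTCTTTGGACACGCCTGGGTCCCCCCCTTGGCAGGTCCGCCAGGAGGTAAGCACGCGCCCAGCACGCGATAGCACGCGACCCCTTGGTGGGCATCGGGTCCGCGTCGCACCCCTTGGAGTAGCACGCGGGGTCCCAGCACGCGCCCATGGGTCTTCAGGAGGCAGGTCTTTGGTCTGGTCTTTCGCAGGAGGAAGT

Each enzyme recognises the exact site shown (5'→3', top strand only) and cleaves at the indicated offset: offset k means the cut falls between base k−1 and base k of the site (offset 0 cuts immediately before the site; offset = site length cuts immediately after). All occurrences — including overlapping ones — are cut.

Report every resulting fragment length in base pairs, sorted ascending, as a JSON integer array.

Scan for sites:
  OquX GGTC/0: at [13, 28, 100, 116, 179, 212, 232, 247, 254, 259] ⇒ [13, 28, 100, 116, 179, 212, 232, 247, 254, 259]
  NpsX AGCACGCG/7: at [17, 132, 143, 153, 203, 218] ⇒ [24, 139, 150, 160, 210, 225]
  PtaIII CAGGAGG/2: at [74, 123, 238, 268] ⇒ [76, 125, 240, 270]
  LmaIX CCCCTTGG/2: at [0, 32, 47, 106, 162, 192] ⇒ [2, 34, 49, 108, 164, 194]

All cut coordinates (distinct, sorted): [2, 13, 24, 28, 34, 49, 76, 100, 108, 116, 125, 139, 150, 160, 164, 179, 194, 210, 212, 225, 232, 240, 247, 254, 259, 270]

Fragment lengths:
  2→13: 11 bp
  13→24: 11 bp
  24→28: 4 bp
  28→34: 6 bp
  34→49: 15 bp
  49→76: 27 bp
  76→100: 24 bp
  100→108: 8 bp
  108→116: 8 bp
  116→125: 9 bp
  125→139: 14 bp
  139→150: 11 bp
  150→160: 10 bp
  160→164: 4 bp
  164→179: 15 bp
  179→194: 15 bp
  194→210: 16 bp
  210→212: 2 bp
  212→225: 13 bp
  225→232: 7 bp
  232→240: 8 bp
  240→247: 7 bp
  247→254: 7 bp
  254→259: 5 bp
  259→270: 11 bp
  270→2 (wrap): 279-270+2 = 11 bp

[2,4,4,5,6,7,7,7,8,8,8,9,10,11,11,11,11,11,13,14,15,15,15,16,24,27]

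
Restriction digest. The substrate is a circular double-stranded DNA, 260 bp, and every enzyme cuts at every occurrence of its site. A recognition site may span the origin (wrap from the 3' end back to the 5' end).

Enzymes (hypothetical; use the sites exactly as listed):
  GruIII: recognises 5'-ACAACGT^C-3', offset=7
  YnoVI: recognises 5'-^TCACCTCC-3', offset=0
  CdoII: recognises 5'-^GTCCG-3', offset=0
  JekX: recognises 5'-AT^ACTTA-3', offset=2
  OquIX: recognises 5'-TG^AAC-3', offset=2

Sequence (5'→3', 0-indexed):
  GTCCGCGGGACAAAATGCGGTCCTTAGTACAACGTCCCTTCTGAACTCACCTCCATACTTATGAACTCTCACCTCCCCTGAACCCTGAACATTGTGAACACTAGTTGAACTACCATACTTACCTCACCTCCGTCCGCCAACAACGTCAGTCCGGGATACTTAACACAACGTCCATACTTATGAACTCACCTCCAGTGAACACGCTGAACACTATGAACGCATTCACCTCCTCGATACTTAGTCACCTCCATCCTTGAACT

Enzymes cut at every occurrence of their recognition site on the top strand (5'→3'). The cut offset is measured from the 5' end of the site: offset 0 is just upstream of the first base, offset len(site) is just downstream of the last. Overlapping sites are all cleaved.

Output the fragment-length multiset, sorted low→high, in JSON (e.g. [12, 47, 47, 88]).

[2,3,3,4,4,5,6,7,7,7,7,7,8,8,9,9,9,9,9,10,11,12,12,13,14,15,15,35]

Site scan:
  GruIII (ACAACGTC, off=7): starts [28, 139, 164] → cuts [35, 146, 171]
  YnoVI (TCACCTCC, off=0): starts [46, 68, 123, 185, 222, 241] → cuts [46, 68, 123, 185, 222, 241]
  CdoII (GTCCG, off=0): starts [0, 131, 148] → cuts [0, 131, 148]
  JekX (ATACTTA, off=2): starts [54, 114, 155, 173, 233] → cuts [56, 116, 157, 175, 235]
  OquIX (TGAAC, off=2): starts [41, 61, 78, 85, 94, 105, 180, 195, 204, 213, 254] → cuts [43, 63, 80, 87, 96, 107, 182, 197, 206, 215, 256]

All cut coordinates (distinct, sorted): [0, 35, 43, 46, 56, 63, 68, 80, 87, 96, 107, 116, 123, 131, 146, 148, 157, 171, 175, 182, 185, 197, 206, 215, 222, 235, 241, 256]

Fragment lengths:
  0→35: 35 bp
  35→43: 8 bp
  43→46: 3 bp
  46→56: 10 bp
  56→63: 7 bp
  63→68: 5 bp
  68→80: 12 bp
  80→87: 7 bp
  87→96: 9 bp
  96→107: 11 bp
  107→116: 9 bp
  116→123: 7 bp
  123→131: 8 bp
  131→146: 15 bp
  146→148: 2 bp
  148→157: 9 bp
  157→171: 14 bp
  171→175: 4 bp
  175→182: 7 bp
  182→185: 3 bp
  185→197: 12 bp
  197→206: 9 bp
  206→215: 9 bp
  215→222: 7 bp
  222→235: 13 bp
  235→241: 6 bp
  241→256: 15 bp
  256→0 (wrap): 260-256+0 = 4 bp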